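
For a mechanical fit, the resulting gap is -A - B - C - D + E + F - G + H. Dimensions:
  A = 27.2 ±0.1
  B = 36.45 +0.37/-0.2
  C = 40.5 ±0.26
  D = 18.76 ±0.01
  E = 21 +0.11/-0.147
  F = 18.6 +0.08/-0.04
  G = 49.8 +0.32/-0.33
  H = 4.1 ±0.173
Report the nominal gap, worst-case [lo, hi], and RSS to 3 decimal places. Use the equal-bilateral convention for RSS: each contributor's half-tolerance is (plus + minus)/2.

Stack each dimension's contribution:
  -A: nom -27.200 → Σnom=-27.200; wc +0.100/-0.100 → slack +0.100/-0.100; half-tol=0.100, Σhalf²=0.010000
  -B: nom -36.450 → Σnom=-63.650; wc +0.200/-0.370 → slack +0.300/-0.470; half-tol=0.285, Σhalf²=0.091225
  -C: nom -40.500 → Σnom=-104.150; wc +0.260/-0.260 → slack +0.560/-0.730; half-tol=0.260, Σhalf²=0.158825
  -D: nom -18.760 → Σnom=-122.910; wc +0.010/-0.010 → slack +0.570/-0.740; half-tol=0.010, Σhalf²=0.158925
  +E: nom +21.000 → Σnom=-101.910; wc +0.110/-0.147 → slack +0.680/-0.887; half-tol=0.129, Σhalf²=0.175437
  +F: nom +18.600 → Σnom=-83.310; wc +0.080/-0.040 → slack +0.760/-0.927; half-tol=0.060, Σhalf²=0.179037
  -G: nom -49.800 → Σnom=-133.110; wc +0.330/-0.320 → slack +1.090/-1.247; half-tol=0.325, Σhalf²=0.284662
  +H: nom +4.100 → Σnom=-129.010; wc +0.173/-0.173 → slack +1.263/-1.420; half-tol=0.173, Σhalf²=0.314591
Nominal = -129.010. Worst-case = [-129.010 - 1.420, -129.010 + 1.263] = [-130.430, -127.747]. RSS = √0.314591 = 0.561.

nominal=-129.010 wc=[-130.430,-127.747] rss=0.561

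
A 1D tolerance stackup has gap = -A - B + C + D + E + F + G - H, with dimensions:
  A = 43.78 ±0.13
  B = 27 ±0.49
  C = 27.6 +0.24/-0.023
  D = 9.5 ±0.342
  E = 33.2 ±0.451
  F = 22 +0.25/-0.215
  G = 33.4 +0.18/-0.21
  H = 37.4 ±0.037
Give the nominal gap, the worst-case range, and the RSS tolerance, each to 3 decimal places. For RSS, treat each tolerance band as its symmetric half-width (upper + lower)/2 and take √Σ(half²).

Stack each dimension's contribution:
  -A: nom -43.780 → Σnom=-43.780; wc +0.130/-0.130 → slack +0.130/-0.130; half-tol=0.130, Σhalf²=0.016900
  -B: nom -27.000 → Σnom=-70.780; wc +0.490/-0.490 → slack +0.620/-0.620; half-tol=0.490, Σhalf²=0.257000
  +C: nom +27.600 → Σnom=-43.180; wc +0.240/-0.023 → slack +0.860/-0.643; half-tol=0.132, Σhalf²=0.274292
  +D: nom +9.500 → Σnom=-33.680; wc +0.342/-0.342 → slack +1.202/-0.985; half-tol=0.342, Σhalf²=0.391256
  +E: nom +33.200 → Σnom=-0.480; wc +0.451/-0.451 → slack +1.653/-1.436; half-tol=0.451, Σhalf²=0.594657
  +F: nom +22.000 → Σnom=21.520; wc +0.250/-0.215 → slack +1.903/-1.651; half-tol=0.232, Σhalf²=0.648714
  +G: nom +33.400 → Σnom=54.920; wc +0.180/-0.210 → slack +2.083/-1.861; half-tol=0.195, Σhalf²=0.686739
  -H: nom -37.400 → Σnom=17.520; wc +0.037/-0.037 → slack +2.120/-1.898; half-tol=0.037, Σhalf²=0.688107
Nominal = 17.520. Worst-case = [17.520 - 1.898, 17.520 + 2.120] = [15.622, 19.640]. RSS = √0.688107 = 0.830.

nominal=17.520 wc=[15.622,19.640] rss=0.830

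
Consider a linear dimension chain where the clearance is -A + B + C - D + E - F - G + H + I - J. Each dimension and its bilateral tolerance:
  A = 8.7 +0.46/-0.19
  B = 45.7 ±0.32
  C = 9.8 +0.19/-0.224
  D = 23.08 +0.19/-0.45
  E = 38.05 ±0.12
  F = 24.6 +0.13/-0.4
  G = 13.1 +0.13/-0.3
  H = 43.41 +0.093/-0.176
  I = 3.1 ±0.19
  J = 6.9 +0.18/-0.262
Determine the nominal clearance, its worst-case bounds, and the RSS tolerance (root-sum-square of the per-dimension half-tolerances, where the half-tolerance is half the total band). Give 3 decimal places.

nominal=63.680 wc=[61.560,66.195] rss=0.766

Stack each dimension's contribution:
  -A: nom -8.700 → Σnom=-8.700; wc +0.190/-0.460 → slack +0.190/-0.460; half-tol=0.325, Σhalf²=0.105625
  +B: nom +45.700 → Σnom=37.000; wc +0.320/-0.320 → slack +0.510/-0.780; half-tol=0.320, Σhalf²=0.208025
  +C: nom +9.800 → Σnom=46.800; wc +0.190/-0.224 → slack +0.700/-1.004; half-tol=0.207, Σhalf²=0.250874
  -D: nom -23.080 → Σnom=23.720; wc +0.450/-0.190 → slack +1.150/-1.194; half-tol=0.320, Σhalf²=0.353274
  +E: nom +38.050 → Σnom=61.770; wc +0.120/-0.120 → slack +1.270/-1.314; half-tol=0.120, Σhalf²=0.367674
  -F: nom -24.600 → Σnom=37.170; wc +0.400/-0.130 → slack +1.670/-1.444; half-tol=0.265, Σhalf²=0.437899
  -G: nom -13.100 → Σnom=24.070; wc +0.300/-0.130 → slack +1.970/-1.574; half-tol=0.215, Σhalf²=0.484124
  +H: nom +43.410 → Σnom=67.480; wc +0.093/-0.176 → slack +2.063/-1.750; half-tol=0.135, Σhalf²=0.502214
  +I: nom +3.100 → Σnom=70.580; wc +0.190/-0.190 → slack +2.253/-1.940; half-tol=0.190, Σhalf²=0.538314
  -J: nom -6.900 → Σnom=63.680; wc +0.262/-0.180 → slack +2.515/-2.120; half-tol=0.221, Σhalf²=0.587155
Nominal = 63.680. Worst-case = [63.680 - 2.120, 63.680 + 2.515] = [61.560, 66.195]. RSS = √0.587155 = 0.766.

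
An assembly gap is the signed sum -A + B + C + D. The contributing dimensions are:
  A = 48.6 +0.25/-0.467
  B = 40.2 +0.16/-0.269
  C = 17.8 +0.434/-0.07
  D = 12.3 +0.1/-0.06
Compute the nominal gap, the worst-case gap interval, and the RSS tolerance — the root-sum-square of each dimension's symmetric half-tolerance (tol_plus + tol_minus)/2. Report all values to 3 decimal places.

Stack each dimension's contribution:
  -A: nom -48.600 → Σnom=-48.600; wc +0.467/-0.250 → slack +0.467/-0.250; half-tol=0.359, Σhalf²=0.128522
  +B: nom +40.200 → Σnom=-8.400; wc +0.160/-0.269 → slack +0.627/-0.519; half-tol=0.215, Σhalf²=0.174533
  +C: nom +17.800 → Σnom=9.400; wc +0.434/-0.070 → slack +1.061/-0.589; half-tol=0.252, Σhalf²=0.238037
  +D: nom +12.300 → Σnom=21.700; wc +0.100/-0.060 → slack +1.161/-0.649; half-tol=0.080, Σhalf²=0.244437
Nominal = 21.700. Worst-case = [21.700 - 0.649, 21.700 + 1.161] = [21.051, 22.861]. RSS = √0.244437 = 0.494.

nominal=21.700 wc=[21.051,22.861] rss=0.494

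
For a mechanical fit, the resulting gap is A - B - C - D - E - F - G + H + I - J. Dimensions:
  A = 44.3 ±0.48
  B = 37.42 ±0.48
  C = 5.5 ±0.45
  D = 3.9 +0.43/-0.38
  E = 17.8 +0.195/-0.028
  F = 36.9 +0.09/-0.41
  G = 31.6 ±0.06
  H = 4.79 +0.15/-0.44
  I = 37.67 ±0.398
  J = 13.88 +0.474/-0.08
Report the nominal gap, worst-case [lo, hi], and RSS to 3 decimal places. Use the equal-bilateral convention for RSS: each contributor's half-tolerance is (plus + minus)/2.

Stack each dimension's contribution:
  +A: nom +44.300 → Σnom=44.300; wc +0.480/-0.480 → slack +0.480/-0.480; half-tol=0.480, Σhalf²=0.230400
  -B: nom -37.420 → Σnom=6.880; wc +0.480/-0.480 → slack +0.960/-0.960; half-tol=0.480, Σhalf²=0.460800
  -C: nom -5.500 → Σnom=1.380; wc +0.450/-0.450 → slack +1.410/-1.410; half-tol=0.450, Σhalf²=0.663300
  -D: nom -3.900 → Σnom=-2.520; wc +0.380/-0.430 → slack +1.790/-1.840; half-tol=0.405, Σhalf²=0.827325
  -E: nom -17.800 → Σnom=-20.320; wc +0.028/-0.195 → slack +1.818/-2.035; half-tol=0.112, Σhalf²=0.839757
  -F: nom -36.900 → Σnom=-57.220; wc +0.410/-0.090 → slack +2.228/-2.125; half-tol=0.250, Σhalf²=0.902257
  -G: nom -31.600 → Σnom=-88.820; wc +0.060/-0.060 → slack +2.288/-2.185; half-tol=0.060, Σhalf²=0.905857
  +H: nom +4.790 → Σnom=-84.030; wc +0.150/-0.440 → slack +2.438/-2.625; half-tol=0.295, Σhalf²=0.992882
  +I: nom +37.670 → Σnom=-46.360; wc +0.398/-0.398 → slack +2.836/-3.023; half-tol=0.398, Σhalf²=1.151286
  -J: nom -13.880 → Σnom=-60.240; wc +0.080/-0.474 → slack +2.916/-3.497; half-tol=0.277, Σhalf²=1.228015
Nominal = -60.240. Worst-case = [-60.240 - 3.497, -60.240 + 2.916] = [-63.737, -57.324]. RSS = √1.228015 = 1.108.

nominal=-60.240 wc=[-63.737,-57.324] rss=1.108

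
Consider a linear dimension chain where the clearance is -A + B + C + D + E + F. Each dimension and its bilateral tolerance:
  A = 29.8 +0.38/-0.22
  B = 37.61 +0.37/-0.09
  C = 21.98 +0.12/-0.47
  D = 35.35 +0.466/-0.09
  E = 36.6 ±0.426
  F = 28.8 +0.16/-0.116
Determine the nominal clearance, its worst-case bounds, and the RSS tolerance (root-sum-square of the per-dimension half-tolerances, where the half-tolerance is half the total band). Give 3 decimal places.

nominal=130.540 wc=[128.968,132.302] rss=0.713

Stack each dimension's contribution:
  -A: nom -29.800 → Σnom=-29.800; wc +0.220/-0.380 → slack +0.220/-0.380; half-tol=0.300, Σhalf²=0.090000
  +B: nom +37.610 → Σnom=7.810; wc +0.370/-0.090 → slack +0.590/-0.470; half-tol=0.230, Σhalf²=0.142900
  +C: nom +21.980 → Σnom=29.790; wc +0.120/-0.470 → slack +0.710/-0.940; half-tol=0.295, Σhalf²=0.229925
  +D: nom +35.350 → Σnom=65.140; wc +0.466/-0.090 → slack +1.176/-1.030; half-tol=0.278, Σhalf²=0.307209
  +E: nom +36.600 → Σnom=101.740; wc +0.426/-0.426 → slack +1.602/-1.456; half-tol=0.426, Σhalf²=0.488685
  +F: nom +28.800 → Σnom=130.540; wc +0.160/-0.116 → slack +1.762/-1.572; half-tol=0.138, Σhalf²=0.507729
Nominal = 130.540. Worst-case = [130.540 - 1.572, 130.540 + 1.762] = [128.968, 132.302]. RSS = √0.507729 = 0.713.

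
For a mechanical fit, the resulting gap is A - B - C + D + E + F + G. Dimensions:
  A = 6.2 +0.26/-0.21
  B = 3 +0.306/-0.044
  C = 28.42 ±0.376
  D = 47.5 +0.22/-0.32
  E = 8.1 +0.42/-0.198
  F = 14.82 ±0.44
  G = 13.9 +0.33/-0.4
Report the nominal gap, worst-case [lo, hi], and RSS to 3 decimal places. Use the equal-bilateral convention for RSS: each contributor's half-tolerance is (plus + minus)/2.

nominal=59.100 wc=[56.850,61.190] rss=0.850

Stack each dimension's contribution:
  +A: nom +6.200 → Σnom=6.200; wc +0.260/-0.210 → slack +0.260/-0.210; half-tol=0.235, Σhalf²=0.055225
  -B: nom -3.000 → Σnom=3.200; wc +0.044/-0.306 → slack +0.304/-0.516; half-tol=0.175, Σhalf²=0.085850
  -C: nom -28.420 → Σnom=-25.220; wc +0.376/-0.376 → slack +0.680/-0.892; half-tol=0.376, Σhalf²=0.227226
  +D: nom +47.500 → Σnom=22.280; wc +0.220/-0.320 → slack +0.900/-1.212; half-tol=0.270, Σhalf²=0.300126
  +E: nom +8.100 → Σnom=30.380; wc +0.420/-0.198 → slack +1.320/-1.410; half-tol=0.309, Σhalf²=0.395607
  +F: nom +14.820 → Σnom=45.200; wc +0.440/-0.440 → slack +1.760/-1.850; half-tol=0.440, Σhalf²=0.589207
  +G: nom +13.900 → Σnom=59.100; wc +0.330/-0.400 → slack +2.090/-2.250; half-tol=0.365, Σhalf²=0.722432
Nominal = 59.100. Worst-case = [59.100 - 2.250, 59.100 + 2.090] = [56.850, 61.190]. RSS = √0.722432 = 0.850.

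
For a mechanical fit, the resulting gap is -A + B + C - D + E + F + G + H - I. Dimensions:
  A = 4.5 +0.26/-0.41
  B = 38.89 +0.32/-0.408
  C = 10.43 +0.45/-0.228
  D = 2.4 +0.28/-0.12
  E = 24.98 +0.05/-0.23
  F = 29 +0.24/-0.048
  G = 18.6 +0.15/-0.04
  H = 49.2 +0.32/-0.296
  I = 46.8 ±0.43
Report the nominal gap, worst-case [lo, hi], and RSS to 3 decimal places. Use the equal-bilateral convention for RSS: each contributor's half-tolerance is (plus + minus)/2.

nominal=117.400 wc=[115.180,119.890] rss=0.854

Stack each dimension's contribution:
  -A: nom -4.500 → Σnom=-4.500; wc +0.410/-0.260 → slack +0.410/-0.260; half-tol=0.335, Σhalf²=0.112225
  +B: nom +38.890 → Σnom=34.390; wc +0.320/-0.408 → slack +0.730/-0.668; half-tol=0.364, Σhalf²=0.244721
  +C: nom +10.430 → Σnom=44.820; wc +0.450/-0.228 → slack +1.180/-0.896; half-tol=0.339, Σhalf²=0.359642
  -D: nom -2.400 → Σnom=42.420; wc +0.120/-0.280 → slack +1.300/-1.176; half-tol=0.200, Σhalf²=0.399642
  +E: nom +24.980 → Σnom=67.400; wc +0.050/-0.230 → slack +1.350/-1.406; half-tol=0.140, Σhalf²=0.419242
  +F: nom +29.000 → Σnom=96.400; wc +0.240/-0.048 → slack +1.590/-1.454; half-tol=0.144, Σhalf²=0.439978
  +G: nom +18.600 → Σnom=115.000; wc +0.150/-0.040 → slack +1.740/-1.494; half-tol=0.095, Σhalf²=0.449003
  +H: nom +49.200 → Σnom=164.200; wc +0.320/-0.296 → slack +2.060/-1.790; half-tol=0.308, Σhalf²=0.543867
  -I: nom -46.800 → Σnom=117.400; wc +0.430/-0.430 → slack +2.490/-2.220; half-tol=0.430, Σhalf²=0.728767
Nominal = 117.400. Worst-case = [117.400 - 2.220, 117.400 + 2.490] = [115.180, 119.890]. RSS = √0.728767 = 0.854.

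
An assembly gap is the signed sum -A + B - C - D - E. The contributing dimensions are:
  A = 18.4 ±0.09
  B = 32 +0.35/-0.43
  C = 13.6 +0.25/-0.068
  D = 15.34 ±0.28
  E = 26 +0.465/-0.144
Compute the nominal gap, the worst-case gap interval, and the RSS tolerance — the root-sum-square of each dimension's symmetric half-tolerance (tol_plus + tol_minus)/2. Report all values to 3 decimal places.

Stack each dimension's contribution:
  -A: nom -18.400 → Σnom=-18.400; wc +0.090/-0.090 → slack +0.090/-0.090; half-tol=0.090, Σhalf²=0.008100
  +B: nom +32.000 → Σnom=13.600; wc +0.350/-0.430 → slack +0.440/-0.520; half-tol=0.390, Σhalf²=0.160200
  -C: nom -13.600 → Σnom=0.000; wc +0.068/-0.250 → slack +0.508/-0.770; half-tol=0.159, Σhalf²=0.185481
  -D: nom -15.340 → Σnom=-15.340; wc +0.280/-0.280 → slack +0.788/-1.050; half-tol=0.280, Σhalf²=0.263881
  -E: nom -26.000 → Σnom=-41.340; wc +0.144/-0.465 → slack +0.932/-1.515; half-tol=0.304, Σhalf²=0.356601
Nominal = -41.340. Worst-case = [-41.340 - 1.515, -41.340 + 0.932] = [-42.855, -40.408]. RSS = √0.356601 = 0.597.

nominal=-41.340 wc=[-42.855,-40.408] rss=0.597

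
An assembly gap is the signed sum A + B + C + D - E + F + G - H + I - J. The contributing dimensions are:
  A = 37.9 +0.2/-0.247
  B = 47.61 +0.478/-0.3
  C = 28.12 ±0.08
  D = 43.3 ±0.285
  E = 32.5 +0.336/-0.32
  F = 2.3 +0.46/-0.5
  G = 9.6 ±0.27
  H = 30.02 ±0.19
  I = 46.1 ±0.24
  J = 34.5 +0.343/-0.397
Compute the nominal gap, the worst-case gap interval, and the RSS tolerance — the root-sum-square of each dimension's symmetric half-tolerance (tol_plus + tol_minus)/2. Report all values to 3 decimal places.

nominal=117.910 wc=[115.119,120.830] rss=0.965

Stack each dimension's contribution:
  +A: nom +37.900 → Σnom=37.900; wc +0.200/-0.247 → slack +0.200/-0.247; half-tol=0.224, Σhalf²=0.049952
  +B: nom +47.610 → Σnom=85.510; wc +0.478/-0.300 → slack +0.678/-0.547; half-tol=0.389, Σhalf²=0.201273
  +C: nom +28.120 → Σnom=113.630; wc +0.080/-0.080 → slack +0.758/-0.627; half-tol=0.080, Σhalf²=0.207673
  +D: nom +43.300 → Σnom=156.930; wc +0.285/-0.285 → slack +1.043/-0.912; half-tol=0.285, Σhalf²=0.288898
  -E: nom -32.500 → Σnom=124.430; wc +0.320/-0.336 → slack +1.363/-1.248; half-tol=0.328, Σhalf²=0.396482
  +F: nom +2.300 → Σnom=126.730; wc +0.460/-0.500 → slack +1.823/-1.748; half-tol=0.480, Σhalf²=0.626882
  +G: nom +9.600 → Σnom=136.330; wc +0.270/-0.270 → slack +2.093/-2.018; half-tol=0.270, Σhalf²=0.699782
  -H: nom -30.020 → Σnom=106.310; wc +0.190/-0.190 → slack +2.283/-2.208; half-tol=0.190, Σhalf²=0.735882
  +I: nom +46.100 → Σnom=152.410; wc +0.240/-0.240 → slack +2.523/-2.448; half-tol=0.240, Σhalf²=0.793482
  -J: nom -34.500 → Σnom=117.910; wc +0.397/-0.343 → slack +2.920/-2.791; half-tol=0.370, Σhalf²=0.930382
Nominal = 117.910. Worst-case = [117.910 - 2.791, 117.910 + 2.920] = [115.119, 120.830]. RSS = √0.930382 = 0.965.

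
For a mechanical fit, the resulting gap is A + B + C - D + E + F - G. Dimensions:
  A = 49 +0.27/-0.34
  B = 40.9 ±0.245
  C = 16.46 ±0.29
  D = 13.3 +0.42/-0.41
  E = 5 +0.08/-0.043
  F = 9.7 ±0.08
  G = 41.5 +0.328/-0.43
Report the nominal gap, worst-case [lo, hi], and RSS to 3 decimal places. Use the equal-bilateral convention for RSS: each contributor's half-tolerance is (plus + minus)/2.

Stack each dimension's contribution:
  +A: nom +49.000 → Σnom=49.000; wc +0.270/-0.340 → slack +0.270/-0.340; half-tol=0.305, Σhalf²=0.093025
  +B: nom +40.900 → Σnom=89.900; wc +0.245/-0.245 → slack +0.515/-0.585; half-tol=0.245, Σhalf²=0.153050
  +C: nom +16.460 → Σnom=106.360; wc +0.290/-0.290 → slack +0.805/-0.875; half-tol=0.290, Σhalf²=0.237150
  -D: nom -13.300 → Σnom=93.060; wc +0.410/-0.420 → slack +1.215/-1.295; half-tol=0.415, Σhalf²=0.409375
  +E: nom +5.000 → Σnom=98.060; wc +0.080/-0.043 → slack +1.295/-1.338; half-tol=0.061, Σhalf²=0.413157
  +F: nom +9.700 → Σnom=107.760; wc +0.080/-0.080 → slack +1.375/-1.418; half-tol=0.080, Σhalf²=0.419557
  -G: nom -41.500 → Σnom=66.260; wc +0.430/-0.328 → slack +1.805/-1.746; half-tol=0.379, Σhalf²=0.563198
Nominal = 66.260. Worst-case = [66.260 - 1.746, 66.260 + 1.805] = [64.514, 68.065]. RSS = √0.563198 = 0.750.

nominal=66.260 wc=[64.514,68.065] rss=0.750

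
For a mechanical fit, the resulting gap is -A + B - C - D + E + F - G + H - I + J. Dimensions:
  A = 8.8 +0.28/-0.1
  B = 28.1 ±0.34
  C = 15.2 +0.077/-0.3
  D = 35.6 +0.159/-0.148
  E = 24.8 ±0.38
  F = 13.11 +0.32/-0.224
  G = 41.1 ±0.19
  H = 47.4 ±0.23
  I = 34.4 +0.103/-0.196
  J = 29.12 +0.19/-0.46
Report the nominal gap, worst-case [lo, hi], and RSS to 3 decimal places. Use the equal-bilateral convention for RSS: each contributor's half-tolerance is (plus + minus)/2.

nominal=7.430 wc=[4.987,9.824] rss=0.804

Stack each dimension's contribution:
  -A: nom -8.800 → Σnom=-8.800; wc +0.100/-0.280 → slack +0.100/-0.280; half-tol=0.190, Σhalf²=0.036100
  +B: nom +28.100 → Σnom=19.300; wc +0.340/-0.340 → slack +0.440/-0.620; half-tol=0.340, Σhalf²=0.151700
  -C: nom -15.200 → Σnom=4.100; wc +0.300/-0.077 → slack +0.740/-0.697; half-tol=0.189, Σhalf²=0.187232
  -D: nom -35.600 → Σnom=-31.500; wc +0.148/-0.159 → slack +0.888/-0.856; half-tol=0.153, Σhalf²=0.210795
  +E: nom +24.800 → Σnom=-6.700; wc +0.380/-0.380 → slack +1.268/-1.236; half-tol=0.380, Σhalf²=0.355195
  +F: nom +13.110 → Σnom=6.410; wc +0.320/-0.224 → slack +1.588/-1.460; half-tol=0.272, Σhalf²=0.429179
  -G: nom -41.100 → Σnom=-34.690; wc +0.190/-0.190 → slack +1.778/-1.650; half-tol=0.190, Σhalf²=0.465279
  +H: nom +47.400 → Σnom=12.710; wc +0.230/-0.230 → slack +2.008/-1.880; half-tol=0.230, Σhalf²=0.518179
  -I: nom -34.400 → Σnom=-21.690; wc +0.196/-0.103 → slack +2.204/-1.983; half-tol=0.149, Σhalf²=0.540529
  +J: nom +29.120 → Σnom=7.430; wc +0.190/-0.460 → slack +2.394/-2.443; half-tol=0.325, Σhalf²=0.646154
Nominal = 7.430. Worst-case = [7.430 - 2.443, 7.430 + 2.394] = [4.987, 9.824]. RSS = √0.646154 = 0.804.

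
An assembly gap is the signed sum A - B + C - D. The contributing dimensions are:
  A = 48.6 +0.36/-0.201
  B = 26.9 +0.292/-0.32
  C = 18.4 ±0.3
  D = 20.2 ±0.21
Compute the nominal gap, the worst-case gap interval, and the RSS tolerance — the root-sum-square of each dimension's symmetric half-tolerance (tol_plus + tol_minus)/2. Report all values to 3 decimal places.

Stack each dimension's contribution:
  +A: nom +48.600 → Σnom=48.600; wc +0.360/-0.201 → slack +0.360/-0.201; half-tol=0.280, Σhalf²=0.078680
  -B: nom -26.900 → Σnom=21.700; wc +0.320/-0.292 → slack +0.680/-0.493; half-tol=0.306, Σhalf²=0.172316
  +C: nom +18.400 → Σnom=40.100; wc +0.300/-0.300 → slack +0.980/-0.793; half-tol=0.300, Σhalf²=0.262316
  -D: nom -20.200 → Σnom=19.900; wc +0.210/-0.210 → slack +1.190/-1.003; half-tol=0.210, Σhalf²=0.306416
Nominal = 19.900. Worst-case = [19.900 - 1.003, 19.900 + 1.190] = [18.897, 21.090]. RSS = √0.306416 = 0.554.

nominal=19.900 wc=[18.897,21.090] rss=0.554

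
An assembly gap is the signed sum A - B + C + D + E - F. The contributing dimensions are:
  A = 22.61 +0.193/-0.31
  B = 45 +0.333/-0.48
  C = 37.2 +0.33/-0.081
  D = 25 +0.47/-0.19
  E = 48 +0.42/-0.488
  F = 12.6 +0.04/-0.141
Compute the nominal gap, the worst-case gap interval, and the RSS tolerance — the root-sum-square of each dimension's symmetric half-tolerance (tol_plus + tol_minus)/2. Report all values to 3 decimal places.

Stack each dimension's contribution:
  +A: nom +22.610 → Σnom=22.610; wc +0.193/-0.310 → slack +0.193/-0.310; half-tol=0.252, Σhalf²=0.063252
  -B: nom -45.000 → Σnom=-22.390; wc +0.480/-0.333 → slack +0.673/-0.643; half-tol=0.406, Σhalf²=0.228494
  +C: nom +37.200 → Σnom=14.810; wc +0.330/-0.081 → slack +1.003/-0.724; half-tol=0.206, Σhalf²=0.270725
  +D: nom +25.000 → Σnom=39.810; wc +0.470/-0.190 → slack +1.473/-0.914; half-tol=0.330, Σhalf²=0.379625
  +E: nom +48.000 → Σnom=87.810; wc +0.420/-0.488 → slack +1.893/-1.402; half-tol=0.454, Σhalf²=0.585741
  -F: nom -12.600 → Σnom=75.210; wc +0.141/-0.040 → slack +2.034/-1.442; half-tol=0.090, Σhalf²=0.593931
Nominal = 75.210. Worst-case = [75.210 - 1.442, 75.210 + 2.034] = [73.768, 77.244]. RSS = √0.593931 = 0.771.

nominal=75.210 wc=[73.768,77.244] rss=0.771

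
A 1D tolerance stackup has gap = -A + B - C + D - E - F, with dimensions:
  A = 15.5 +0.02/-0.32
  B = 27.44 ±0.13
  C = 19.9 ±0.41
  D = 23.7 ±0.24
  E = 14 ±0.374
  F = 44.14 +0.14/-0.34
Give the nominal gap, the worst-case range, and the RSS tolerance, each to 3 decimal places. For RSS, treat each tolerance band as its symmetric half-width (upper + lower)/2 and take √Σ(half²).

Stack each dimension's contribution:
  -A: nom -15.500 → Σnom=-15.500; wc +0.320/-0.020 → slack +0.320/-0.020; half-tol=0.170, Σhalf²=0.028900
  +B: nom +27.440 → Σnom=11.940; wc +0.130/-0.130 → slack +0.450/-0.150; half-tol=0.130, Σhalf²=0.045800
  -C: nom -19.900 → Σnom=-7.960; wc +0.410/-0.410 → slack +0.860/-0.560; half-tol=0.410, Σhalf²=0.213900
  +D: nom +23.700 → Σnom=15.740; wc +0.240/-0.240 → slack +1.100/-0.800; half-tol=0.240, Σhalf²=0.271500
  -E: nom -14.000 → Σnom=1.740; wc +0.374/-0.374 → slack +1.474/-1.174; half-tol=0.374, Σhalf²=0.411376
  -F: nom -44.140 → Σnom=-42.400; wc +0.340/-0.140 → slack +1.814/-1.314; half-tol=0.240, Σhalf²=0.468976
Nominal = -42.400. Worst-case = [-42.400 - 1.314, -42.400 + 1.814] = [-43.714, -40.586]. RSS = √0.468976 = 0.685.

nominal=-42.400 wc=[-43.714,-40.586] rss=0.685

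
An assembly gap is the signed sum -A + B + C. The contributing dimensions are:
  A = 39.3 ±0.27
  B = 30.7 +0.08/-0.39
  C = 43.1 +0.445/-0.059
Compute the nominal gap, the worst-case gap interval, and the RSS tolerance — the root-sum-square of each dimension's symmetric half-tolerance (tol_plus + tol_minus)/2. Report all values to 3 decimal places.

nominal=34.500 wc=[33.781,35.295] rss=0.438

Stack each dimension's contribution:
  -A: nom -39.300 → Σnom=-39.300; wc +0.270/-0.270 → slack +0.270/-0.270; half-tol=0.270, Σhalf²=0.072900
  +B: nom +30.700 → Σnom=-8.600; wc +0.080/-0.390 → slack +0.350/-0.660; half-tol=0.235, Σhalf²=0.128125
  +C: nom +43.100 → Σnom=34.500; wc +0.445/-0.059 → slack +0.795/-0.719; half-tol=0.252, Σhalf²=0.191629
Nominal = 34.500. Worst-case = [34.500 - 0.719, 34.500 + 0.795] = [33.781, 35.295]. RSS = √0.191629 = 0.438.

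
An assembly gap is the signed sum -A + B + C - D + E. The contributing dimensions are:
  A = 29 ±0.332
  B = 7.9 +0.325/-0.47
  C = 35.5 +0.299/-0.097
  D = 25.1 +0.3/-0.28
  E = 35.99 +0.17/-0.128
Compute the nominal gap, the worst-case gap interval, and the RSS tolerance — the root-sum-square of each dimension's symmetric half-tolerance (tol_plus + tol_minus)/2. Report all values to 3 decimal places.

nominal=25.290 wc=[23.963,26.696] rss=0.643

Stack each dimension's contribution:
  -A: nom -29.000 → Σnom=-29.000; wc +0.332/-0.332 → slack +0.332/-0.332; half-tol=0.332, Σhalf²=0.110224
  +B: nom +7.900 → Σnom=-21.100; wc +0.325/-0.470 → slack +0.657/-0.802; half-tol=0.397, Σhalf²=0.268230
  +C: nom +35.500 → Σnom=14.400; wc +0.299/-0.097 → slack +0.956/-0.899; half-tol=0.198, Σhalf²=0.307434
  -D: nom -25.100 → Σnom=-10.700; wc +0.280/-0.300 → slack +1.236/-1.199; half-tol=0.290, Σhalf²=0.391534
  +E: nom +35.990 → Σnom=25.290; wc +0.170/-0.128 → slack +1.406/-1.327; half-tol=0.149, Σhalf²=0.413735
Nominal = 25.290. Worst-case = [25.290 - 1.327, 25.290 + 1.406] = [23.963, 26.696]. RSS = √0.413735 = 0.643.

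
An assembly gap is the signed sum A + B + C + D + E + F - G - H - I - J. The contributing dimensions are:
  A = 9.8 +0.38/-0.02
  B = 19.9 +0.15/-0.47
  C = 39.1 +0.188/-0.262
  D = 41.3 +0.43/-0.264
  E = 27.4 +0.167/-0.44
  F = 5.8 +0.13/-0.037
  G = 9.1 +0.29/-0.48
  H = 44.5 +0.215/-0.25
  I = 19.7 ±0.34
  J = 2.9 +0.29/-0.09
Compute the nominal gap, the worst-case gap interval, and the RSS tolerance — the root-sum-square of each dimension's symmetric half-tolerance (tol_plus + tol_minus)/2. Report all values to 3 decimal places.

Stack each dimension's contribution:
  +A: nom +9.800 → Σnom=9.800; wc +0.380/-0.020 → slack +0.380/-0.020; half-tol=0.200, Σhalf²=0.040000
  +B: nom +19.900 → Σnom=29.700; wc +0.150/-0.470 → slack +0.530/-0.490; half-tol=0.310, Σhalf²=0.136100
  +C: nom +39.100 → Σnom=68.800; wc +0.188/-0.262 → slack +0.718/-0.752; half-tol=0.225, Σhalf²=0.186725
  +D: nom +41.300 → Σnom=110.100; wc +0.430/-0.264 → slack +1.148/-1.016; half-tol=0.347, Σhalf²=0.307134
  +E: nom +27.400 → Σnom=137.500; wc +0.167/-0.440 → slack +1.315/-1.456; half-tol=0.303, Σhalf²=0.399246
  +F: nom +5.800 → Σnom=143.300; wc +0.130/-0.037 → slack +1.445/-1.493; half-tol=0.084, Σhalf²=0.406219
  -G: nom -9.100 → Σnom=134.200; wc +0.480/-0.290 → slack +1.925/-1.783; half-tol=0.385, Σhalf²=0.554444
  -H: nom -44.500 → Σnom=89.700; wc +0.250/-0.215 → slack +2.175/-1.998; half-tol=0.232, Σhalf²=0.608500
  -I: nom -19.700 → Σnom=70.000; wc +0.340/-0.340 → slack +2.515/-2.338; half-tol=0.340, Σhalf²=0.724100
  -J: nom -2.900 → Σnom=67.100; wc +0.090/-0.290 → slack +2.605/-2.628; half-tol=0.190, Σhalf²=0.760200
Nominal = 67.100. Worst-case = [67.100 - 2.628, 67.100 + 2.605] = [64.472, 69.705]. RSS = √0.760200 = 0.872.

nominal=67.100 wc=[64.472,69.705] rss=0.872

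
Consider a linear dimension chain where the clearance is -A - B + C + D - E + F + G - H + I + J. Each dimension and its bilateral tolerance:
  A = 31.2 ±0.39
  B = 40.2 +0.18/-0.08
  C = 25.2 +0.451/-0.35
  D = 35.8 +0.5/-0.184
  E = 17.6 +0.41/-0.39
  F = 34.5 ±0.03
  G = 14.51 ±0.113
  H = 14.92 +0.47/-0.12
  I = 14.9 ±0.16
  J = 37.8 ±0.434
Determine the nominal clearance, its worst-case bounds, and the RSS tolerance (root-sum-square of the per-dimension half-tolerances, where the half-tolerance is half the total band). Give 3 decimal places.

Stack each dimension's contribution:
  -A: nom -31.200 → Σnom=-31.200; wc +0.390/-0.390 → slack +0.390/-0.390; half-tol=0.390, Σhalf²=0.152100
  -B: nom -40.200 → Σnom=-71.400; wc +0.080/-0.180 → slack +0.470/-0.570; half-tol=0.130, Σhalf²=0.169000
  +C: nom +25.200 → Σnom=-46.200; wc +0.451/-0.350 → slack +0.921/-0.920; half-tol=0.400, Σhalf²=0.329400
  +D: nom +35.800 → Σnom=-10.400; wc +0.500/-0.184 → slack +1.421/-1.104; half-tol=0.342, Σhalf²=0.446364
  -E: nom -17.600 → Σnom=-28.000; wc +0.390/-0.410 → slack +1.811/-1.514; half-tol=0.400, Σhalf²=0.606364
  +F: nom +34.500 → Σnom=6.500; wc +0.030/-0.030 → slack +1.841/-1.544; half-tol=0.030, Σhalf²=0.607264
  +G: nom +14.510 → Σnom=21.010; wc +0.113/-0.113 → slack +1.954/-1.657; half-tol=0.113, Σhalf²=0.620033
  -H: nom -14.920 → Σnom=6.090; wc +0.120/-0.470 → slack +2.074/-2.127; half-tol=0.295, Σhalf²=0.707058
  +I: nom +14.900 → Σnom=20.990; wc +0.160/-0.160 → slack +2.234/-2.287; half-tol=0.160, Σhalf²=0.732658
  +J: nom +37.800 → Σnom=58.790; wc +0.434/-0.434 → slack +2.668/-2.721; half-tol=0.434, Σhalf²=0.921014
Nominal = 58.790. Worst-case = [58.790 - 2.721, 58.790 + 2.668] = [56.069, 61.458]. RSS = √0.921014 = 0.960.

nominal=58.790 wc=[56.069,61.458] rss=0.960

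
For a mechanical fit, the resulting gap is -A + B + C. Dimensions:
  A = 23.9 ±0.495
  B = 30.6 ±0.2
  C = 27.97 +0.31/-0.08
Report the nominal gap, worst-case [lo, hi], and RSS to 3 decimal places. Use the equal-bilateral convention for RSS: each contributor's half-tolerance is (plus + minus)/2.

Stack each dimension's contribution:
  -A: nom -23.900 → Σnom=-23.900; wc +0.495/-0.495 → slack +0.495/-0.495; half-tol=0.495, Σhalf²=0.245025
  +B: nom +30.600 → Σnom=6.700; wc +0.200/-0.200 → slack +0.695/-0.695; half-tol=0.200, Σhalf²=0.285025
  +C: nom +27.970 → Σnom=34.670; wc +0.310/-0.080 → slack +1.005/-0.775; half-tol=0.195, Σhalf²=0.323050
Nominal = 34.670. Worst-case = [34.670 - 0.775, 34.670 + 1.005] = [33.895, 35.675]. RSS = √0.323050 = 0.568.

nominal=34.670 wc=[33.895,35.675] rss=0.568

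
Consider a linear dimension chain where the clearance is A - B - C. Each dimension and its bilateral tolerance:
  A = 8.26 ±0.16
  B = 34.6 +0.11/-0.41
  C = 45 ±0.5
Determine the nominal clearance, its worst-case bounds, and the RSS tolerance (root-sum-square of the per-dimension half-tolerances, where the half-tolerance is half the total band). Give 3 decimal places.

nominal=-71.340 wc=[-72.110,-70.270] rss=0.586

Stack each dimension's contribution:
  +A: nom +8.260 → Σnom=8.260; wc +0.160/-0.160 → slack +0.160/-0.160; half-tol=0.160, Σhalf²=0.025600
  -B: nom -34.600 → Σnom=-26.340; wc +0.410/-0.110 → slack +0.570/-0.270; half-tol=0.260, Σhalf²=0.093200
  -C: nom -45.000 → Σnom=-71.340; wc +0.500/-0.500 → slack +1.070/-0.770; half-tol=0.500, Σhalf²=0.343200
Nominal = -71.340. Worst-case = [-71.340 - 0.770, -71.340 + 1.070] = [-72.110, -70.270]. RSS = √0.343200 = 0.586.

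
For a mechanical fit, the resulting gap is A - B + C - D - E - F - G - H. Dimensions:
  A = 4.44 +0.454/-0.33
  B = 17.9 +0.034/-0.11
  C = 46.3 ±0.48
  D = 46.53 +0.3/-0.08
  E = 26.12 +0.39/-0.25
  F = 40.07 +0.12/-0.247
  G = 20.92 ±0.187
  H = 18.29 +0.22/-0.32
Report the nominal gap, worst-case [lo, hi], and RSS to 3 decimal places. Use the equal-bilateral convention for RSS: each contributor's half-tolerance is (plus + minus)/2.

nominal=-119.090 wc=[-121.151,-116.962] rss=0.818

Stack each dimension's contribution:
  +A: nom +4.440 → Σnom=4.440; wc +0.454/-0.330 → slack +0.454/-0.330; half-tol=0.392, Σhalf²=0.153664
  -B: nom -17.900 → Σnom=-13.460; wc +0.110/-0.034 → slack +0.564/-0.364; half-tol=0.072, Σhalf²=0.158848
  +C: nom +46.300 → Σnom=32.840; wc +0.480/-0.480 → slack +1.044/-0.844; half-tol=0.480, Σhalf²=0.389248
  -D: nom -46.530 → Σnom=-13.690; wc +0.080/-0.300 → slack +1.124/-1.144; half-tol=0.190, Σhalf²=0.425348
  -E: nom -26.120 → Σnom=-39.810; wc +0.250/-0.390 → slack +1.374/-1.534; half-tol=0.320, Σhalf²=0.527748
  -F: nom -40.070 → Σnom=-79.880; wc +0.247/-0.120 → slack +1.621/-1.654; half-tol=0.183, Σhalf²=0.561420
  -G: nom -20.920 → Σnom=-100.800; wc +0.187/-0.187 → slack +1.808/-1.841; half-tol=0.187, Σhalf²=0.596389
  -H: nom -18.290 → Σnom=-119.090; wc +0.320/-0.220 → slack +2.128/-2.061; half-tol=0.270, Σhalf²=0.669289
Nominal = -119.090. Worst-case = [-119.090 - 2.061, -119.090 + 2.128] = [-121.151, -116.962]. RSS = √0.669289 = 0.818.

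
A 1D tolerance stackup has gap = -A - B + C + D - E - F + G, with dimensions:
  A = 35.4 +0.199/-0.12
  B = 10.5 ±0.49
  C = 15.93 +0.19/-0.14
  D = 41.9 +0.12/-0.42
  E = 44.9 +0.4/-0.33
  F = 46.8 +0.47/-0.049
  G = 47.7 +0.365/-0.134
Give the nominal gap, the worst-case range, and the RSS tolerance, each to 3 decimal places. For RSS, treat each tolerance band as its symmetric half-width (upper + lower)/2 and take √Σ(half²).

Stack each dimension's contribution:
  -A: nom -35.400 → Σnom=-35.400; wc +0.120/-0.199 → slack +0.120/-0.199; half-tol=0.160, Σhalf²=0.025440
  -B: nom -10.500 → Σnom=-45.900; wc +0.490/-0.490 → slack +0.610/-0.689; half-tol=0.490, Σhalf²=0.265540
  +C: nom +15.930 → Σnom=-29.970; wc +0.190/-0.140 → slack +0.800/-0.829; half-tol=0.165, Σhalf²=0.292765
  +D: nom +41.900 → Σnom=11.930; wc +0.120/-0.420 → slack +0.920/-1.249; half-tol=0.270, Σhalf²=0.365665
  -E: nom -44.900 → Σnom=-32.970; wc +0.330/-0.400 → slack +1.250/-1.649; half-tol=0.365, Σhalf²=0.498890
  -F: nom -46.800 → Σnom=-79.770; wc +0.049/-0.470 → slack +1.299/-2.119; half-tol=0.260, Σhalf²=0.566230
  +G: nom +47.700 → Σnom=-32.070; wc +0.365/-0.134 → slack +1.664/-2.253; half-tol=0.249, Σhalf²=0.628481
Nominal = -32.070. Worst-case = [-32.070 - 2.253, -32.070 + 1.664] = [-34.323, -30.406]. RSS = √0.628481 = 0.793.

nominal=-32.070 wc=[-34.323,-30.406] rss=0.793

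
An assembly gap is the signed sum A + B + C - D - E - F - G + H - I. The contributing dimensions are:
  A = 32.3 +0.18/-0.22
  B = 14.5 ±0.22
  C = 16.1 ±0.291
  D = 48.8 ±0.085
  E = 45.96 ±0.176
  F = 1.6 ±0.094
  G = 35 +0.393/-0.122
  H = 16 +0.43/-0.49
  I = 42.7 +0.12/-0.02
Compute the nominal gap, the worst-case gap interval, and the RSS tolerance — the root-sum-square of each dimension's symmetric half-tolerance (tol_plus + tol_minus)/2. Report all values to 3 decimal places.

nominal=-95.160 wc=[-97.249,-93.542] rss=0.709

Stack each dimension's contribution:
  +A: nom +32.300 → Σnom=32.300; wc +0.180/-0.220 → slack +0.180/-0.220; half-tol=0.200, Σhalf²=0.040000
  +B: nom +14.500 → Σnom=46.800; wc +0.220/-0.220 → slack +0.400/-0.440; half-tol=0.220, Σhalf²=0.088400
  +C: nom +16.100 → Σnom=62.900; wc +0.291/-0.291 → slack +0.691/-0.731; half-tol=0.291, Σhalf²=0.173081
  -D: nom -48.800 → Σnom=14.100; wc +0.085/-0.085 → slack +0.776/-0.816; half-tol=0.085, Σhalf²=0.180306
  -E: nom -45.960 → Σnom=-31.860; wc +0.176/-0.176 → slack +0.952/-0.992; half-tol=0.176, Σhalf²=0.211282
  -F: nom -1.600 → Σnom=-33.460; wc +0.094/-0.094 → slack +1.046/-1.086; half-tol=0.094, Σhalf²=0.220118
  -G: nom -35.000 → Σnom=-68.460; wc +0.122/-0.393 → slack +1.168/-1.479; half-tol=0.258, Σhalf²=0.286424
  +H: nom +16.000 → Σnom=-52.460; wc +0.430/-0.490 → slack +1.598/-1.969; half-tol=0.460, Σhalf²=0.498024
  -I: nom -42.700 → Σnom=-95.160; wc +0.020/-0.120 → slack +1.618/-2.089; half-tol=0.070, Σhalf²=0.502924
Nominal = -95.160. Worst-case = [-95.160 - 2.089, -95.160 + 1.618] = [-97.249, -93.542]. RSS = √0.502924 = 0.709.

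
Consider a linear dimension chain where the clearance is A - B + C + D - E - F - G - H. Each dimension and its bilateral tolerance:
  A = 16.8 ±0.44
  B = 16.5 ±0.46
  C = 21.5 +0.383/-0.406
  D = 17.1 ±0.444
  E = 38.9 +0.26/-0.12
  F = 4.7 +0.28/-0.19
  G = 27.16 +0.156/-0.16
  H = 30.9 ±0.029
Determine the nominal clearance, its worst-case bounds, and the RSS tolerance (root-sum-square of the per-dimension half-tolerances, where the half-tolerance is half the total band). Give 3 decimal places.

nominal=-62.760 wc=[-65.235,-60.534] rss=0.935

Stack each dimension's contribution:
  +A: nom +16.800 → Σnom=16.800; wc +0.440/-0.440 → slack +0.440/-0.440; half-tol=0.440, Σhalf²=0.193600
  -B: nom -16.500 → Σnom=0.300; wc +0.460/-0.460 → slack +0.900/-0.900; half-tol=0.460, Σhalf²=0.405200
  +C: nom +21.500 → Σnom=21.800; wc +0.383/-0.406 → slack +1.283/-1.306; half-tol=0.395, Σhalf²=0.560830
  +D: nom +17.100 → Σnom=38.900; wc +0.444/-0.444 → slack +1.727/-1.750; half-tol=0.444, Σhalf²=0.757966
  -E: nom -38.900 → Σnom=0.000; wc +0.120/-0.260 → slack +1.847/-2.010; half-tol=0.190, Σhalf²=0.794066
  -F: nom -4.700 → Σnom=-4.700; wc +0.190/-0.280 → slack +2.037/-2.290; half-tol=0.235, Σhalf²=0.849291
  -G: nom -27.160 → Σnom=-31.860; wc +0.160/-0.156 → slack +2.197/-2.446; half-tol=0.158, Σhalf²=0.874255
  -H: nom -30.900 → Σnom=-62.760; wc +0.029/-0.029 → slack +2.226/-2.475; half-tol=0.029, Σhalf²=0.875096
Nominal = -62.760. Worst-case = [-62.760 - 2.475, -62.760 + 2.226] = [-65.235, -60.534]. RSS = √0.875096 = 0.935.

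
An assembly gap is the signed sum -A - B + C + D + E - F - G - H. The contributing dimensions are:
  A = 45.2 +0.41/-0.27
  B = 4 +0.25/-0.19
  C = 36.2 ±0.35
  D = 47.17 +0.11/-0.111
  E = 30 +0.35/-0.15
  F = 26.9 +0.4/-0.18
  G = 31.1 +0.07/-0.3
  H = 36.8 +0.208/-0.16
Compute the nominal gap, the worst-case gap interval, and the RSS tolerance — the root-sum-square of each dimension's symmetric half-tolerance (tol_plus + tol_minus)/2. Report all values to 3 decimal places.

Stack each dimension's contribution:
  -A: nom -45.200 → Σnom=-45.200; wc +0.270/-0.410 → slack +0.270/-0.410; half-tol=0.340, Σhalf²=0.115600
  -B: nom -4.000 → Σnom=-49.200; wc +0.190/-0.250 → slack +0.460/-0.660; half-tol=0.220, Σhalf²=0.164000
  +C: nom +36.200 → Σnom=-13.000; wc +0.350/-0.350 → slack +0.810/-1.010; half-tol=0.350, Σhalf²=0.286500
  +D: nom +47.170 → Σnom=34.170; wc +0.110/-0.111 → slack +0.920/-1.121; half-tol=0.111, Σhalf²=0.298710
  +E: nom +30.000 → Σnom=64.170; wc +0.350/-0.150 → slack +1.270/-1.271; half-tol=0.250, Σhalf²=0.361210
  -F: nom -26.900 → Σnom=37.270; wc +0.180/-0.400 → slack +1.450/-1.671; half-tol=0.290, Σhalf²=0.445310
  -G: nom -31.100 → Σnom=6.170; wc +0.300/-0.070 → slack +1.750/-1.741; half-tol=0.185, Σhalf²=0.479535
  -H: nom -36.800 → Σnom=-30.630; wc +0.160/-0.208 → slack +1.910/-1.949; half-tol=0.184, Σhalf²=0.513391
Nominal = -30.630. Worst-case = [-30.630 - 1.949, -30.630 + 1.910] = [-32.579, -28.720]. RSS = √0.513391 = 0.717.

nominal=-30.630 wc=[-32.579,-28.720] rss=0.717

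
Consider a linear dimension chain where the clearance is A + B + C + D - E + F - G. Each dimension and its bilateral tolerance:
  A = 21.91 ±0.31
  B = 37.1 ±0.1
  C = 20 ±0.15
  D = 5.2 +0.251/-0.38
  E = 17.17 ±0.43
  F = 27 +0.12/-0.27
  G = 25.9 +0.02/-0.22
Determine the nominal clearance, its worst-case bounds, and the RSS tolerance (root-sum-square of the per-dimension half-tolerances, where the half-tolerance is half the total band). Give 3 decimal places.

nominal=68.140 wc=[66.480,69.721] rss=0.682

Stack each dimension's contribution:
  +A: nom +21.910 → Σnom=21.910; wc +0.310/-0.310 → slack +0.310/-0.310; half-tol=0.310, Σhalf²=0.096100
  +B: nom +37.100 → Σnom=59.010; wc +0.100/-0.100 → slack +0.410/-0.410; half-tol=0.100, Σhalf²=0.106100
  +C: nom +20.000 → Σnom=79.010; wc +0.150/-0.150 → slack +0.560/-0.560; half-tol=0.150, Σhalf²=0.128600
  +D: nom +5.200 → Σnom=84.210; wc +0.251/-0.380 → slack +0.811/-0.940; half-tol=0.316, Σhalf²=0.228140
  -E: nom -17.170 → Σnom=67.040; wc +0.430/-0.430 → slack +1.241/-1.370; half-tol=0.430, Σhalf²=0.413040
  +F: nom +27.000 → Σnom=94.040; wc +0.120/-0.270 → slack +1.361/-1.640; half-tol=0.195, Σhalf²=0.451065
  -G: nom -25.900 → Σnom=68.140; wc +0.220/-0.020 → slack +1.581/-1.660; half-tol=0.120, Σhalf²=0.465465
Nominal = 68.140. Worst-case = [68.140 - 1.660, 68.140 + 1.581] = [66.480, 69.721]. RSS = √0.465465 = 0.682.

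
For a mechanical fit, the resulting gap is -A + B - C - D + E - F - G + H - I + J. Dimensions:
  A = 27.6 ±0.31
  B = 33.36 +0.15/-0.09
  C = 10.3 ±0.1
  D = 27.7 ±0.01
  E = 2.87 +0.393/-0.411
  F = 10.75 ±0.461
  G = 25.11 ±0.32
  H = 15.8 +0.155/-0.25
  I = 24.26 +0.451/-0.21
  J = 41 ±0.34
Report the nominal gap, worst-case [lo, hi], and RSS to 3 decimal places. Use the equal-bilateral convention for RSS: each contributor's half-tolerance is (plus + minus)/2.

nominal=-32.690 wc=[-35.433,-30.241] rss=0.929

Stack each dimension's contribution:
  -A: nom -27.600 → Σnom=-27.600; wc +0.310/-0.310 → slack +0.310/-0.310; half-tol=0.310, Σhalf²=0.096100
  +B: nom +33.360 → Σnom=5.760; wc +0.150/-0.090 → slack +0.460/-0.400; half-tol=0.120, Σhalf²=0.110500
  -C: nom -10.300 → Σnom=-4.540; wc +0.100/-0.100 → slack +0.560/-0.500; half-tol=0.100, Σhalf²=0.120500
  -D: nom -27.700 → Σnom=-32.240; wc +0.010/-0.010 → slack +0.570/-0.510; half-tol=0.010, Σhalf²=0.120600
  +E: nom +2.870 → Σnom=-29.370; wc +0.393/-0.411 → slack +0.963/-0.921; half-tol=0.402, Σhalf²=0.282204
  -F: nom -10.750 → Σnom=-40.120; wc +0.461/-0.461 → slack +1.424/-1.382; half-tol=0.461, Σhalf²=0.494725
  -G: nom -25.110 → Σnom=-65.230; wc +0.320/-0.320 → slack +1.744/-1.702; half-tol=0.320, Σhalf²=0.597125
  +H: nom +15.800 → Σnom=-49.430; wc +0.155/-0.250 → slack +1.899/-1.952; half-tol=0.203, Σhalf²=0.638131
  -I: nom -24.260 → Σnom=-73.690; wc +0.210/-0.451 → slack +2.109/-2.403; half-tol=0.331, Σhalf²=0.747362
  +J: nom +41.000 → Σnom=-32.690; wc +0.340/-0.340 → slack +2.449/-2.743; half-tol=0.340, Σhalf²=0.862962
Nominal = -32.690. Worst-case = [-32.690 - 2.743, -32.690 + 2.449] = [-35.433, -30.241]. RSS = √0.862962 = 0.929.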